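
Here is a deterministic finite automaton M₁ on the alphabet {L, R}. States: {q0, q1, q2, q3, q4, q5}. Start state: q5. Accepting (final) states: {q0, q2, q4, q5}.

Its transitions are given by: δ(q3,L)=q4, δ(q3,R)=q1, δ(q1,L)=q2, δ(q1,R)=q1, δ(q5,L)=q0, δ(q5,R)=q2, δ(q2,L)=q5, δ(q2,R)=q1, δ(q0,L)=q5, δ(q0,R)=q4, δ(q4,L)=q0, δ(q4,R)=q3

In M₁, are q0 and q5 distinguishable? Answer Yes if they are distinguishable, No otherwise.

Every state is reachable, so we keep all 6.
P0 = {q0,q2,q4,q5} | {q1,q3}.
Refine {q0,q2,q4,q5} on symbol R: members go to different blocks, giving {q0,q5} and {q2,q4}.
The partition is now stable with 3 blocks: {q0,q5} | {q1,q3} | {q2,q4}.
q0 and q5 lie in the same block of the stable partition, so they are equivalent — no string distinguishes them.

No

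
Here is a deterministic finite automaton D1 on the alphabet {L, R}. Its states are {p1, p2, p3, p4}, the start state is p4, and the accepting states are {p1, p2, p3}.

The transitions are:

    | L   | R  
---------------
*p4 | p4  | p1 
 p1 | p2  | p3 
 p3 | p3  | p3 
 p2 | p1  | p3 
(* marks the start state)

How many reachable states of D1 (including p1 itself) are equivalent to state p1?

All states are reachable from the start state.
P0 = {p1,p2,p3} | {p4}.
No further refinement is possible. Final partition (2 blocks): {p1,p2,p3} | {p4}.
The equivalence class containing p1 is {p1,p2,p3}, of size 3.

3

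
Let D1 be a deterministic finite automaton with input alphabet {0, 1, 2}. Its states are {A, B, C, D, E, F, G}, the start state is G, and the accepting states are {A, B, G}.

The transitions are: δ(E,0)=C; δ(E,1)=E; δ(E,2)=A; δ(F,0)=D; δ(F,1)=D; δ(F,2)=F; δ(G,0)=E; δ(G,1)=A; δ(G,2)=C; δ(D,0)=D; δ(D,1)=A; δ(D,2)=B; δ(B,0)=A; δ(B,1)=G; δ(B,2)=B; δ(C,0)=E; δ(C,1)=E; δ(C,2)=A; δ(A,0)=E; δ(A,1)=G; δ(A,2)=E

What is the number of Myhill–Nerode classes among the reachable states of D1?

2

States {B,D,F} cannot be reached from the start state, so discard them.
Initial partition by acceptance: {A,G} | {C,E}.
The partition is now stable with 2 blocks: {A,G} | {C,E}.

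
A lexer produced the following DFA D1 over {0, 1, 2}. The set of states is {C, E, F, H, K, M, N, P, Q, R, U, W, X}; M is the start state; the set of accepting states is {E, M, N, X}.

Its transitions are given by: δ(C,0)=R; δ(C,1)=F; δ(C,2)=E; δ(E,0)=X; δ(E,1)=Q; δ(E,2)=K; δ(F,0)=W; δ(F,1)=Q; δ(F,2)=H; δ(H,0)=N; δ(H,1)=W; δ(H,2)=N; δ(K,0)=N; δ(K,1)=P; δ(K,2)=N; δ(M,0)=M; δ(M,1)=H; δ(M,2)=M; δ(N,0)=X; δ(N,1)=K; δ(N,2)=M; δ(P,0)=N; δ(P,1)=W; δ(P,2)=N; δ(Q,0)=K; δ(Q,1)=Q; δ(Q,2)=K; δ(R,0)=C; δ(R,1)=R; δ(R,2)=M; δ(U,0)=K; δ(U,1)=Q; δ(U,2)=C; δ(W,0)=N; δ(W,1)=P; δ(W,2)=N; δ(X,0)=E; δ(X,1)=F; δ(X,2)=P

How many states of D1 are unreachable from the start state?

3

BFS from M reaches {E, F, H, K, M, N, P, Q, W, X}; the 3 state(s) C, R, U are never visited.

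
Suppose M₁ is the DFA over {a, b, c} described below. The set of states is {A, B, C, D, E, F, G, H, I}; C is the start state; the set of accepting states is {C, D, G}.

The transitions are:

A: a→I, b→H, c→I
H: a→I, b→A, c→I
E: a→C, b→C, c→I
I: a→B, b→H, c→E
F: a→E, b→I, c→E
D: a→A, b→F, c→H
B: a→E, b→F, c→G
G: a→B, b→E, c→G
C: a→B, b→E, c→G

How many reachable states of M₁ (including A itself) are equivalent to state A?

2

States {D} cannot be reached from the start state, so discard them.
P0 = {C,G} | {A,B,E,F,H,I}.
Refine {A,B,E,F,H,I} on symbol a: members go to different blocks, giving {A,B,F,H,I} and {E}.
On input a, block {A,B,F,H,I} splits into {A,H,I} and {B,F}.
Split {A,H,I} by δ(·,a) → {A,H} and {I}.
On input b, block {B,F} splits into {B} and {F}.
The partition is now stable with 6 blocks: {C,G} | {A,H} | {E} | {B} | {I} | {F}.
State A belongs to the block {A,H}, which has 2 states.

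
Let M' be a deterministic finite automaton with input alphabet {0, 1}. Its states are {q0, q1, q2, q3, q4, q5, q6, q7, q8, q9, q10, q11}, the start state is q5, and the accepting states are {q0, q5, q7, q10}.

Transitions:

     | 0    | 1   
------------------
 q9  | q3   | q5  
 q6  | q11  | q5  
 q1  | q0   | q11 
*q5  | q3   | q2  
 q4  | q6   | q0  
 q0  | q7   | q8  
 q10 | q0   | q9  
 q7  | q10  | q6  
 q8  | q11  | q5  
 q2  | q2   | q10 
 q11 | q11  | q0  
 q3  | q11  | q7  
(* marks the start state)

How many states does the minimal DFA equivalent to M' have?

4

First remove the unreachable states {q1,q4}; 10 states remain.
P0 = {q0,q5,q7,q10} | {q2,q3,q6,q8,q9,q11}.
Split {q0,q5,q7,q10} by δ(·,0) → {q0,q7,q10} and {q5}.
Refine {q2,q3,q6,q8,q9,q11} on symbol 1: members go to different blocks, giving {q2,q3,q11} and {q6,q8,q9}.
No further refinement is possible. Final partition (4 blocks): {q0,q7,q10} | {q2,q3,q11} | {q5} | {q6,q8,q9}.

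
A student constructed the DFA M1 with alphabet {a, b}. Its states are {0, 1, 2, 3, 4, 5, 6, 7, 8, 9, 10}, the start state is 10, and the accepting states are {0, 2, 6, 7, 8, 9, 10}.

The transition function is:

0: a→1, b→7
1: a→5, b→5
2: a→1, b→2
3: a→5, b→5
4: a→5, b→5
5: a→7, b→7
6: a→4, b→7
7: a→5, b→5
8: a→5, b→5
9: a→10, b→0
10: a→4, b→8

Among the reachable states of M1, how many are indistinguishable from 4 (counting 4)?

1

First remove the unreachable states {0,1,2,3,6,9}; 5 states remain.
Start with accepting vs non-accepting: {7,8,10} | {4,5}.
On input b, block {7,8,10} splits into {7,8} and {10}.
Refine {4,5} on symbol a: members go to different blocks, giving {4} and {5}.
Stable partition: {7,8} | {4} | {10} | {5} — 4 equivalence classes.
State 4 belongs to the block {4}, which has 1 states.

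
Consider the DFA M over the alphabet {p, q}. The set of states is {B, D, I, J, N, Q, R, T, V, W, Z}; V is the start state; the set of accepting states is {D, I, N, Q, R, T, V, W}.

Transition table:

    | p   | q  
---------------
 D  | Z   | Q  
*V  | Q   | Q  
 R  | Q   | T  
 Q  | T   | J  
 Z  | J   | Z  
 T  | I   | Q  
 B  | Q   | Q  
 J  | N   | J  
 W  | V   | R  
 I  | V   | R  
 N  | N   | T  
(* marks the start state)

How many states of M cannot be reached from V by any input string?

Starting at V and following transitions, the reachable set is {I, J, N, Q, R, T, V}. That leaves B, D, W, Z unreachable — 4 in total.

4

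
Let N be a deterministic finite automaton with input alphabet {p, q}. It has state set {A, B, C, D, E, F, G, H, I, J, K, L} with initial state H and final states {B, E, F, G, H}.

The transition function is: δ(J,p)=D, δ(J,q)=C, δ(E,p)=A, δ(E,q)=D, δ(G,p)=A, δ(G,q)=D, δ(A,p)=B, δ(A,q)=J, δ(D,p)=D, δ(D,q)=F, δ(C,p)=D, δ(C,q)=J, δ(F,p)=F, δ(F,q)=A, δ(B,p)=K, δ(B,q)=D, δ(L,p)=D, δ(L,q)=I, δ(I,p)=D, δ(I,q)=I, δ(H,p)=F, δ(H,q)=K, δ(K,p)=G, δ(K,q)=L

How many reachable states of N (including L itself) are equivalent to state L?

First remove the unreachable states {E}; 11 states remain.
Initial partition by acceptance: {B,F,G,H} | {A,C,D,I,J,K,L}.
Refine {B,F,G,H} on symbol p: members go to different blocks, giving {B,G} and {F,H}.
Split {A,C,D,I,J,K,L} by δ(·,p) → {C,D,I,J,L} and {A,K}.
Split {C,D,I,J,L} by δ(·,q) → {C,I,J,L} and {D}.
The partition is now stable with 5 blocks: {B,G} | {C,I,J,L} | {F,H} | {A,K} | {D}.
The equivalence class containing L is {C,I,J,L}, of size 4.

4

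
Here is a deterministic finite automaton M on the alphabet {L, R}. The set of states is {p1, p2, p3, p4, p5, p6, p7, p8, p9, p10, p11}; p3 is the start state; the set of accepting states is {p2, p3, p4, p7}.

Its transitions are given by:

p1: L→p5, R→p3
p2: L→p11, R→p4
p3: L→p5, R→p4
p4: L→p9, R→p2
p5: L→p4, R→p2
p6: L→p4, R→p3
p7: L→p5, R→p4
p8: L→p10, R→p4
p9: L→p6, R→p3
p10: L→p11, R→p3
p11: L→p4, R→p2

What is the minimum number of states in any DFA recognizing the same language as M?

States {p1,p7,p8,p10} cannot be reached from the start state, so discard them.
Start with accepting vs non-accepting: {p2,p3,p4} | {p5,p6,p9,p11}.
Split {p5,p6,p9,p11} by δ(·,L) → {p5,p6,p11} and {p9}.
Refine {p2,p3,p4} on symbol L: members go to different blocks, giving {p2,p3} and {p4}.
The partition is now stable with 4 blocks: {p2,p3} | {p5,p6,p11} | {p9} | {p4}.

4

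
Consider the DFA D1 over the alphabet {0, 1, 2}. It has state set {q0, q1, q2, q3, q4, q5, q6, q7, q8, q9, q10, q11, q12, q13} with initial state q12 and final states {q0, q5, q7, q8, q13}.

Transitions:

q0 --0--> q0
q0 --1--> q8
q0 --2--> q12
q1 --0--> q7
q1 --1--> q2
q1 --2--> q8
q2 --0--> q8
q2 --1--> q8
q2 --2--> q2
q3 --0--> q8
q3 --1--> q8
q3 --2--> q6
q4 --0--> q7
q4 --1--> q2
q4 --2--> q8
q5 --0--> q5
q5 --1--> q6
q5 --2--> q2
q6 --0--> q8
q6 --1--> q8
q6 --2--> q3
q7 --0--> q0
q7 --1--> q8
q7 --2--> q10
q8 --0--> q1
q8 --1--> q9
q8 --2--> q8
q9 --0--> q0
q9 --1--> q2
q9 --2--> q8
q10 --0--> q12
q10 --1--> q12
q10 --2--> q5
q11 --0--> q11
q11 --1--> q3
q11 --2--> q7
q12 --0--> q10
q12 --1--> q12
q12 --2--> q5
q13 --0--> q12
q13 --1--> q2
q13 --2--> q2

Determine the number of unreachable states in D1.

3

BFS from q12 reaches {q0, q1, q2, q3, q5, q6, q7, q8, q9, q10, q12}; the 3 state(s) q4, q11, q13 are never visited.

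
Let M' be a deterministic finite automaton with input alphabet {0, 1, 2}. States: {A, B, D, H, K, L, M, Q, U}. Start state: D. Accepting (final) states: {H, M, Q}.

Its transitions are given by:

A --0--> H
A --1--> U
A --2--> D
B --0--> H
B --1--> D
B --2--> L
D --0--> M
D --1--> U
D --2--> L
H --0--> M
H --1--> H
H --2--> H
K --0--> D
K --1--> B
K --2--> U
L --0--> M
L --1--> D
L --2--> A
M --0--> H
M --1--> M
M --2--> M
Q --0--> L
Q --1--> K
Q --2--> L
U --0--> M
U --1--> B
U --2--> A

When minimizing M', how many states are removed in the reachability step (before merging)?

2

BFS from D reaches {A, B, D, H, L, M, U}; the 2 state(s) K, Q are never visited.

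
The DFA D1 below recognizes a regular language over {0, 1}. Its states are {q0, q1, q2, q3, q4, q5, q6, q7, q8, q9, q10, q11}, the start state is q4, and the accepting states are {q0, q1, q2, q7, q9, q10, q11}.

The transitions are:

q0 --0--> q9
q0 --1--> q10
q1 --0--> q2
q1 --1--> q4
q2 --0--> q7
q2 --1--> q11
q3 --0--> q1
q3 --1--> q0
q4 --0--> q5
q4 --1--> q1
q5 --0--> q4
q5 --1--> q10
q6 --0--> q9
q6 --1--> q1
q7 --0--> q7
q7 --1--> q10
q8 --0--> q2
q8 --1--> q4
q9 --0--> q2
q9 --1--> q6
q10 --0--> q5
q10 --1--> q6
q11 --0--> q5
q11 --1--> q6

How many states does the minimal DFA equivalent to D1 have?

7

Reachable states from the start: {q1,q2,q4,q5,q6,q7,q9,q10,q11}. Unreachable: {q0,q3,q8} — drop them.
Initial partition by acceptance: {q1,q2,q7,q9,q10,q11} | {q4,q5,q6}.
Split {q1,q2,q7,q9,q10,q11} by δ(·,0) → {q1,q2,q7,q9} and {q10,q11}.
Refine {q1,q2,q7,q9} on symbol 1: members go to different blocks, giving {q1,q9} and {q2,q7}.
On input 0, block {q4,q5,q6} splits into {q4,q5} and {q6}.
On input 1, block {q1,q9} splits into {q1} and {q9}.
On input 1, block {q4,q5} splits into {q4} and {q5}.
No further refinement is possible. Final partition (7 blocks): {q1} | {q4} | {q10,q11} | {q2,q7} | {q6} | {q9} | {q5}.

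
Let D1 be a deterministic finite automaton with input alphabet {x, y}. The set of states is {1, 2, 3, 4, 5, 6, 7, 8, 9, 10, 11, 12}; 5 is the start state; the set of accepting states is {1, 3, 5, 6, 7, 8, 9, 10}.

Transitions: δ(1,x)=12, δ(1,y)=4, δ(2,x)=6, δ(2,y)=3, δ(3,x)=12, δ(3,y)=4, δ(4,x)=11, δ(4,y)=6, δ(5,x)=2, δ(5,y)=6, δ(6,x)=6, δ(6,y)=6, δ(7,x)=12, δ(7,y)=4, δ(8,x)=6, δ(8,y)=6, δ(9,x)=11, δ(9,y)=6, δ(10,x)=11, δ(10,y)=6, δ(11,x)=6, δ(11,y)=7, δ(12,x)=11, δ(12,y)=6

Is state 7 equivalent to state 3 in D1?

Reachable states from the start: {2,3,4,5,6,7,11,12}. Unreachable: {1,8,9,10} — drop them.
P0 = {3,5,6,7} | {2,4,11,12}.
Refine {3,5,6,7} on symbol x: members go to different blocks, giving {3,5,7} and {6}.
On input y, block {3,5,7} splits into {3,7} and {5}.
Refine {2,4,11,12} on symbol x: members go to different blocks, giving {2,11} and {4,12}.
The partition is now stable with 5 blocks: {3,7} | {2,11} | {6} | {5} | {4,12}.
7 and 3 lie in the same block of the stable partition, so they are equivalent — no string distinguishes them.

Yes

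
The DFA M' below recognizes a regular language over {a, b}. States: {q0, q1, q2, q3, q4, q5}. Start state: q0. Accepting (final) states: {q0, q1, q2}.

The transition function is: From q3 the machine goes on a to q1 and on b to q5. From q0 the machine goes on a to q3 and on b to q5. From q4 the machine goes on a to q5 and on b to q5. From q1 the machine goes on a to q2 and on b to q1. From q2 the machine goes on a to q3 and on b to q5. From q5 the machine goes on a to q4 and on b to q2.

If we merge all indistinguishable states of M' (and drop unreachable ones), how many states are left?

Start with accepting vs non-accepting: {q0,q1,q2} | {q3,q4,q5}.
Refine {q0,q1,q2} on symbol a: members go to different blocks, giving {q0,q2} and {q1}.
On input a, block {q3,q4,q5} splits into {q4,q5} and {q3}.
Split {q4,q5} by δ(·,b) → {q4} and {q5}.
Stable partition: {q0,q2} | {q4} | {q1} | {q3} | {q5} — 5 equivalence classes.

5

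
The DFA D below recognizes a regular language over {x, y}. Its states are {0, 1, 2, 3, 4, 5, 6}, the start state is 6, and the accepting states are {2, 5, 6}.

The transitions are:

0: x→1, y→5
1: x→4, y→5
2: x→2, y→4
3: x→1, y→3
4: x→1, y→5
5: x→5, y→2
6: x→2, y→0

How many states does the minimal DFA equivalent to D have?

Reachable states from the start: {0,1,2,4,5,6}. Unreachable: {3} — drop them.
Initial partition by acceptance: {2,5,6} | {0,1,4}.
On input y, block {2,5,6} splits into {2,6} and {5}.
Stable partition: {2,6} | {0,1,4} | {5} — 3 equivalence classes.

3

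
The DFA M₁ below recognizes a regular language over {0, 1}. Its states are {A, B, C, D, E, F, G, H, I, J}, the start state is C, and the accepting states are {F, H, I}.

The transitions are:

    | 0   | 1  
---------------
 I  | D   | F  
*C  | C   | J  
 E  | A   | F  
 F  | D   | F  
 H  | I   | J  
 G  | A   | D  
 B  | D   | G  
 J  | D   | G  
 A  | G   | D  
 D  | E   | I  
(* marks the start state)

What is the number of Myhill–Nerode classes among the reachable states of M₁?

Reachable states from the start: {A,C,D,E,F,G,I,J}. Unreachable: {B,H} — drop them.
P0 = {F,I} | {A,C,D,E,G,J}.
Refine {A,C,D,E,G,J} on symbol 1: members go to different blocks, giving {A,C,G,J} and {D,E}.
On input 0, block {A,C,G,J} splits into {A,C,G} and {J}.
Refine {A,C,G} on symbol 1: members go to different blocks, giving {A,G} and {C}.
On input 0, block {D,E} splits into {D} and {E}.
No further refinement is possible. Final partition (6 blocks): {F,I} | {A,G} | {D} | {J} | {C} | {E}.

6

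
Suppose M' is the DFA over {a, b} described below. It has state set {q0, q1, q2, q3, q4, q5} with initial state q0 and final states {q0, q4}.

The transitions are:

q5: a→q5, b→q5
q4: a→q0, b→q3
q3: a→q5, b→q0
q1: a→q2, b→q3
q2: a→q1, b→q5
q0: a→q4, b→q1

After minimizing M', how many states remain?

6

Start with accepting vs non-accepting: {q0,q4} | {q1,q2,q3,q5}.
Refine {q1,q2,q3,q5} on symbol b: members go to different blocks, giving {q1,q2,q5} and {q3}.
On input b, block {q0,q4} splits into {q0} and {q4}.
On input b, block {q1,q2,q5} splits into {q2,q5} and {q1}.
Refine {q2,q5} on symbol a: members go to different blocks, giving {q2} and {q5}.
No further refinement is possible. Final partition (6 blocks): {q0} | {q2} | {q3} | {q4} | {q1} | {q5}.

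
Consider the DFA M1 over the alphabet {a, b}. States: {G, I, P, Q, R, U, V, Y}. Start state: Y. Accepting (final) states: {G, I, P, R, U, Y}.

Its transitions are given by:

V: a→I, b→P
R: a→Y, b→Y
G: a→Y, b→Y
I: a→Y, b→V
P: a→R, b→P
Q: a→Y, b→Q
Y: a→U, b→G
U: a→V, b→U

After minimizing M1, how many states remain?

6

Reachable states from the start: {G,I,P,R,U,V,Y}. Unreachable: {Q} — drop them.
Initial partition by acceptance: {G,I,P,R,U,Y} | {V}.
Split {G,I,P,R,U,Y} by δ(·,a) → {G,I,P,R,Y} and {U}.
Refine {G,I,P,R,Y} on symbol a: members go to different blocks, giving {G,I,P,R} and {Y}.
Split {G,I,P,R} by δ(·,a) → {G,I,R} and {P}.
Split {G,I,R} by δ(·,b) → {G,R} and {I}.
Stable partition: {G,R} | {V} | {U} | {Y} | {P} | {I} — 6 equivalence classes.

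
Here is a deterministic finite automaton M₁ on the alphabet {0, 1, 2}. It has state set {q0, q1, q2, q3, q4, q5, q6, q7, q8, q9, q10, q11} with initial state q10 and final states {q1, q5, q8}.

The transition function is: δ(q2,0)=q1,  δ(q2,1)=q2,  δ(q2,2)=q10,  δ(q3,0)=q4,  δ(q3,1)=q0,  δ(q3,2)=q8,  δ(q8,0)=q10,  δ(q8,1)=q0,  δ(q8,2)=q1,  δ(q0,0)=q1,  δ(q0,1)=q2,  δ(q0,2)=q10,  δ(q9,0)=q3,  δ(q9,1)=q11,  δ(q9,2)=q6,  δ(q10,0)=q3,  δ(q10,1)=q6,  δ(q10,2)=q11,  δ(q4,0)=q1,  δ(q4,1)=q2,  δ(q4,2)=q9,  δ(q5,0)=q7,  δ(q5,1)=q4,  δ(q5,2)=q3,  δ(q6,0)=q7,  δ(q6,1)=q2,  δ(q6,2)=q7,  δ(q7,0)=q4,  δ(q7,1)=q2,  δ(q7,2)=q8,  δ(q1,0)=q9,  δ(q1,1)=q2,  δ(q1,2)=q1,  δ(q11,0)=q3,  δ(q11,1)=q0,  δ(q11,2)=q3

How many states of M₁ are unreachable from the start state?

Starting at q10 and following transitions, the reachable set is {q0, q1, q2, q3, q4, q6, q7, q8, q9, q10, q11}. That leaves q5 unreachable — 1 in total.

1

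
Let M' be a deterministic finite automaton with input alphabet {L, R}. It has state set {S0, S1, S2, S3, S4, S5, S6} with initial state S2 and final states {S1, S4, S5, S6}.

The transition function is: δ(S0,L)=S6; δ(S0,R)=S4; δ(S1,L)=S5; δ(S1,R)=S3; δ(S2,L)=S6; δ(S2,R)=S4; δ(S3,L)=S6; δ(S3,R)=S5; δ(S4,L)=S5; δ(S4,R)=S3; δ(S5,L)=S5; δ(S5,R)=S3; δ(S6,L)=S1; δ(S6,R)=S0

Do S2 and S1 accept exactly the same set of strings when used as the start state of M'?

All states are reachable from the start state.
P0 = {S1,S4,S5,S6} | {S0,S2,S3}.
Stable partition: {S1,S4,S5,S6} | {S0,S2,S3} — 2 equivalence classes.
S2 and S1 end up in different blocks, so they are distinguishable. For instance, the string 'ε' is accepted from only S1.

No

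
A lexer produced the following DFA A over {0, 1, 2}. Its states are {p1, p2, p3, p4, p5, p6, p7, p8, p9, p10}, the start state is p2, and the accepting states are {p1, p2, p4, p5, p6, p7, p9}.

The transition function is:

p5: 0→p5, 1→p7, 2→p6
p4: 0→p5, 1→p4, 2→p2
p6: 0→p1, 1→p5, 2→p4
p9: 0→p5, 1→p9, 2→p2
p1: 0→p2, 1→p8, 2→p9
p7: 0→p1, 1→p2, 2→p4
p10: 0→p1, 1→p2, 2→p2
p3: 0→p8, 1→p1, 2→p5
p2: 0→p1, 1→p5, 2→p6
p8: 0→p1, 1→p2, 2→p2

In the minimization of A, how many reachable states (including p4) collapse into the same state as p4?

2

First remove the unreachable states {p3,p10}; 8 states remain.
Start with accepting vs non-accepting: {p1,p2,p4,p5,p6,p7,p9} | {p8}.
Refine {p1,p2,p4,p5,p6,p7,p9} on symbol 1: members go to different blocks, giving {p2,p4,p5,p6,p7,p9} and {p1}.
On input 0, block {p2,p4,p5,p6,p7,p9} splits into {p2,p6,p7} and {p4,p5,p9}.
Split {p2,p6,p7} by δ(·,1) → {p2,p6} and {p7}.
Split {p2,p6} by δ(·,2) → {p2} and {p6}.
Refine {p4,p5,p9} on symbol 1: members go to different blocks, giving {p4,p9} and {p5}.
No further refinement is possible. Final partition (7 blocks): {p2} | {p8} | {p1} | {p4,p9} | {p7} | {p6} | {p5}.
The equivalence class containing p4 is {p4,p9}, of size 2.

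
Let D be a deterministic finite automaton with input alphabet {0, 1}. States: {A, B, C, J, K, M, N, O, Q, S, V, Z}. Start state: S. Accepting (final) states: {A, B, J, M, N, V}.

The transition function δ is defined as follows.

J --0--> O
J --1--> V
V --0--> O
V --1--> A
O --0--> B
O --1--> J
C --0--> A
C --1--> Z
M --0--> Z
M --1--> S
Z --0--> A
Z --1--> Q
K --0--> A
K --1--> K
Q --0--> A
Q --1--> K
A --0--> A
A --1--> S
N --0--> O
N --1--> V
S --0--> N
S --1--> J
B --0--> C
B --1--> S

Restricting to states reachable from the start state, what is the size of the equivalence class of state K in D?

4

States {M} cannot be reached from the start state, so discard them.
Start with accepting vs non-accepting: {A,B,J,N,V} | {C,K,O,Q,S,Z}.
Refine {A,B,J,N,V} on symbol 0: members go to different blocks, giving {B,J,N,V} and {A}.
Refine {B,J,N,V} on symbol 1: members go to different blocks, giving {J,N} and {B} and {V}.
On input 0, block {C,K,O,Q,S,Z} splits into {C,K,Q,Z} and {O} and {S}.
The partition is now stable with 7 blocks: {J,N} | {C,K,Q,Z} | {A} | {B} | {V} | {O} | {S}.
State K belongs to the block {C,K,Q,Z}, which has 4 states.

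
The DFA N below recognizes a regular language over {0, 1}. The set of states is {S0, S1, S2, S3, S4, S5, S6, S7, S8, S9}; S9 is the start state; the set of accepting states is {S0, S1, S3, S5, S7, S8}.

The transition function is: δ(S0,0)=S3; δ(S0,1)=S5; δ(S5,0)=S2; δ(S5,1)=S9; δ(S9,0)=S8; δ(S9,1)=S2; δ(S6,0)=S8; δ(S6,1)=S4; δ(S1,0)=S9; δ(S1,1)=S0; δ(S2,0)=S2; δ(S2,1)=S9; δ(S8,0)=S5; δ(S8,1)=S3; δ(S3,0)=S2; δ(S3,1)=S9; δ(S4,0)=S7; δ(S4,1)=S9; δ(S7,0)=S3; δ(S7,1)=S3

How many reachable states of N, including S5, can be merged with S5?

2

Reachable states from the start: {S2,S3,S5,S8,S9}. Unreachable: {S0,S1,S4,S6,S7} — drop them.
Start with accepting vs non-accepting: {S3,S5,S8} | {S2,S9}.
On input 0, block {S3,S5,S8} splits into {S3,S5} and {S8}.
Refine {S2,S9} on symbol 0: members go to different blocks, giving {S2} and {S9}.
Stable partition: {S3,S5} | {S2} | {S8} | {S9} — 4 equivalence classes.
The equivalence class containing S5 is {S3,S5}, of size 2.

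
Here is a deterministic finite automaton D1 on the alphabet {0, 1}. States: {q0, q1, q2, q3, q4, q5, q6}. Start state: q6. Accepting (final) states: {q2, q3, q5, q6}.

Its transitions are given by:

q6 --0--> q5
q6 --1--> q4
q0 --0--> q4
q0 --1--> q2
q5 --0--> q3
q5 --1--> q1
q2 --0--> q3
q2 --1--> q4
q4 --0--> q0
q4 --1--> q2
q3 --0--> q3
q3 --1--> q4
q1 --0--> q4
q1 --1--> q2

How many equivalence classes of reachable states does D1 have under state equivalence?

2

Every state is reachable, so we keep all 7.
P0 = {q2,q3,q5,q6} | {q0,q1,q4}.
Stable partition: {q2,q3,q5,q6} | {q0,q1,q4} — 2 equivalence classes.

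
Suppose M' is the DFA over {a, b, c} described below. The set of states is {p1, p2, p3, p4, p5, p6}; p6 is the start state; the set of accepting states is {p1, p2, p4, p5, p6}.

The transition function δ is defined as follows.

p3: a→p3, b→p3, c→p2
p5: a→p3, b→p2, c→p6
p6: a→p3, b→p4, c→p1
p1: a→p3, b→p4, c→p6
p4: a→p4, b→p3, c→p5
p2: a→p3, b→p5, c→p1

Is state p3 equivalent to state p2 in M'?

All states are reachable from the start state.
P0 = {p1,p2,p4,p5,p6} | {p3}.
Refine {p1,p2,p4,p5,p6} on symbol a: members go to different blocks, giving {p1,p2,p5,p6} and {p4}.
On input b, block {p1,p2,p5,p6} splits into {p1,p6} and {p2,p5}.
The partition is now stable with 4 blocks: {p1,p6} | {p3} | {p4} | {p2,p5}.
p3 and p2 end up in different blocks, so they are distinguishable. For instance, the string 'ε' is accepted from only p2.

No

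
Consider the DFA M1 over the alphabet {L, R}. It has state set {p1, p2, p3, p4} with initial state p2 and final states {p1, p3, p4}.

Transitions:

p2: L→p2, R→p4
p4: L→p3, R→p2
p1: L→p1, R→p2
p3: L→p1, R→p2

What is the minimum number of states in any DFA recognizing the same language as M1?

2

Every state is reachable, so we keep all 4.
P0 = {p1,p3,p4} | {p2}.
The partition is now stable with 2 blocks: {p1,p3,p4} | {p2}.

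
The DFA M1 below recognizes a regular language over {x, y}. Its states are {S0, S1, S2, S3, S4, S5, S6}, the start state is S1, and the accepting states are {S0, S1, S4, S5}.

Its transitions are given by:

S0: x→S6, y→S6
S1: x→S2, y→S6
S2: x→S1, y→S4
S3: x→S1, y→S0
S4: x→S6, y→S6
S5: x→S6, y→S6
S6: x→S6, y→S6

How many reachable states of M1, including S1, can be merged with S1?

First remove the unreachable states {S0,S3,S5}; 4 states remain.
Initial partition by acceptance: {S1,S4} | {S2,S6}.
On input x, block {S2,S6} splits into {S2} and {S6}.
Split {S1,S4} by δ(·,x) → {S1} and {S4}.
The partition is now stable with 4 blocks: {S1} | {S2} | {S6} | {S4}.
State S1 belongs to the block {S1}, which has 1 states.

1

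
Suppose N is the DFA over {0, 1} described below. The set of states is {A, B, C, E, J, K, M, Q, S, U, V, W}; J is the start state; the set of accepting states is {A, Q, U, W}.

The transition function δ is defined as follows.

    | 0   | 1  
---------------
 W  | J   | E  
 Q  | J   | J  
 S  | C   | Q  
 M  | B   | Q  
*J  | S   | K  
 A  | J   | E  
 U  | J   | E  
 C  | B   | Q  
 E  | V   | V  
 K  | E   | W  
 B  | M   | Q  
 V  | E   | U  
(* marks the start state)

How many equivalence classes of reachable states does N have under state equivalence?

Reachable states from the start: {B,C,E,J,K,M,Q,S,U,V,W}. Unreachable: {A} — drop them.
Start with accepting vs non-accepting: {Q,U,W} | {B,C,E,J,K,M,S,V}.
On input 1, block {B,C,E,J,K,M,S,V} splits into {B,C,K,M,S,V} and {E,J}.
Split {B,C,K,M,S,V} by δ(·,0) → {B,C,M,S} and {K,V}.
Refine {E,J} on symbol 0: members go to different blocks, giving {J} and {E}.
Refine {Q,U,W} on symbol 1: members go to different blocks, giving {U,W} and {Q}.
No further refinement is possible. Final partition (6 blocks): {U,W} | {B,C,M,S} | {J} | {K,V} | {E} | {Q}.

6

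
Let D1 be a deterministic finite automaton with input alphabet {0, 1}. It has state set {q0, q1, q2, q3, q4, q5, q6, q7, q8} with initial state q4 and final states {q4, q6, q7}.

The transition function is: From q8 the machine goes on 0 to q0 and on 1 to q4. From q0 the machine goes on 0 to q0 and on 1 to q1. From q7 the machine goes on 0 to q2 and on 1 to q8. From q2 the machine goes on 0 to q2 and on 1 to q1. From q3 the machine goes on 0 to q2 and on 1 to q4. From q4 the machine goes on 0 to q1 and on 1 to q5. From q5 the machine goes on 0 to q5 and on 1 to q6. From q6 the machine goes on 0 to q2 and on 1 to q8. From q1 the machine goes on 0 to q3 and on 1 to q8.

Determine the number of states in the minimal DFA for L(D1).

Reachable states from the start: {q0,q1,q2,q3,q4,q5,q6,q8}. Unreachable: {q7} — drop them.
Start with accepting vs non-accepting: {q4,q6} | {q0,q1,q2,q3,q5,q8}.
Split {q0,q1,q2,q3,q5,q8} by δ(·,1) → {q0,q1,q2} and {q3,q5,q8}.
On input 0, block {q0,q1,q2} splits into {q0,q2} and {q1}.
On input 0, block {q4,q6} splits into {q4} and {q6}.
Refine {q3,q5,q8} on symbol 0: members go to different blocks, giving {q3,q8} and {q5}.
Stable partition: {q4} | {q0,q2} | {q3,q8} | {q1} | {q6} | {q5} — 6 equivalence classes.

6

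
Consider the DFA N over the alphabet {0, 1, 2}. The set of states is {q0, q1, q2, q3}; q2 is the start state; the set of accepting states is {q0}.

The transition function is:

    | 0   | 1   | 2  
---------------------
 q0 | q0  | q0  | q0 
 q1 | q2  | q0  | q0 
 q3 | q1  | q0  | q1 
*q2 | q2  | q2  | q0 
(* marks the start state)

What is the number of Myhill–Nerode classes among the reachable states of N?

First remove the unreachable states {q1,q3}; 2 states remain.
Start with accepting vs non-accepting: {q0} | {q2}.
The partition is now stable with 2 blocks: {q0} | {q2}.

2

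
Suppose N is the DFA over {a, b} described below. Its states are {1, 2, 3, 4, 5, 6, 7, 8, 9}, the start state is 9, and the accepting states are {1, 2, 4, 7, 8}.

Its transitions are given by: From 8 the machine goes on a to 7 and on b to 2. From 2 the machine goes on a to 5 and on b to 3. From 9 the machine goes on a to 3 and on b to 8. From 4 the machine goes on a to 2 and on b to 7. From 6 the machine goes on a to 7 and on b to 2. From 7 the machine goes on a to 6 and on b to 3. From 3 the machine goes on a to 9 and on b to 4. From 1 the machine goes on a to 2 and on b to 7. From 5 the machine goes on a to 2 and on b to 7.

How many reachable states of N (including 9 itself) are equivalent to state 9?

Reachable states from the start: {2,3,4,5,6,7,8,9}. Unreachable: {1} — drop them.
Initial partition by acceptance: {2,4,7,8} | {3,5,6,9}.
On input a, block {2,4,7,8} splits into {2,7} and {4,8}.
On input a, block {3,5,6,9} splits into {3,9} and {5,6}.
Stable partition: {2,7} | {3,9} | {4,8} | {5,6} — 4 equivalence classes.
State 9 belongs to the block {3,9}, which has 2 states.

2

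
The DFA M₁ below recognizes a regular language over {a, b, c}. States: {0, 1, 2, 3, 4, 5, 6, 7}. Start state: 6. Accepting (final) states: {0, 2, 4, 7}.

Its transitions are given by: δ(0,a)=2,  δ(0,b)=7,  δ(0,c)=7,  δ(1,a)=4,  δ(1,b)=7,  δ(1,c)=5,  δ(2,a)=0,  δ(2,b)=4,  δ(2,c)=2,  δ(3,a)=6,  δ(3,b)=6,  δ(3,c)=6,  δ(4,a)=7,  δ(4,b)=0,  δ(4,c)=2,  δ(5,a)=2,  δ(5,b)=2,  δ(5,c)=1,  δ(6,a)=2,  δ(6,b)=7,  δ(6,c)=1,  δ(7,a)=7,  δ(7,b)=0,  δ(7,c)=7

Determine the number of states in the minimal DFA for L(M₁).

First remove the unreachable states {3}; 7 states remain.
Initial partition by acceptance: {0,2,4,7} | {1,5,6}.
The partition is now stable with 2 blocks: {0,2,4,7} | {1,5,6}.

2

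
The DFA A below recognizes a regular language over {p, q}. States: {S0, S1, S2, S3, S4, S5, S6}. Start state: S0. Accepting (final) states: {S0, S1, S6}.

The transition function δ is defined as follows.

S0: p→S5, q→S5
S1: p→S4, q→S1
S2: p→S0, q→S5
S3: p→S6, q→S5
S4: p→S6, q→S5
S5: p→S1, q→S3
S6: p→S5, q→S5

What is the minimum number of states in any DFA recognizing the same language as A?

4

Reachable states from the start: {S0,S1,S3,S4,S5,S6}. Unreachable: {S2} — drop them.
P0 = {S0,S1,S6} | {S3,S4,S5}.
On input q, block {S0,S1,S6} splits into {S0,S6} and {S1}.
Split {S3,S4,S5} by δ(·,p) → {S3,S4} and {S5}.
The partition is now stable with 4 blocks: {S0,S6} | {S3,S4} | {S1} | {S5}.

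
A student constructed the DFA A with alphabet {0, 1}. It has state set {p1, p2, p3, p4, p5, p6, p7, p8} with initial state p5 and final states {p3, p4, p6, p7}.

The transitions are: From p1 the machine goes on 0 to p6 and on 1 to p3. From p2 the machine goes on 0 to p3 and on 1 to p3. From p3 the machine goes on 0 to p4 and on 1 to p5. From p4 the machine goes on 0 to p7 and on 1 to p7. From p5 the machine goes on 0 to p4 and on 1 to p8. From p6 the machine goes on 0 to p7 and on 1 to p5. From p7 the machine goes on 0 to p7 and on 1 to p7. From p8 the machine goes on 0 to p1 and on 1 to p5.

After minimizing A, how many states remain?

5

States {p2} cannot be reached from the start state, so discard them.
Start with accepting vs non-accepting: {p3,p4,p6,p7} | {p1,p5,p8}.
Split {p3,p4,p6,p7} by δ(·,1) → {p3,p6} and {p4,p7}.
On input 0, block {p1,p5,p8} splits into {p1} and {p5} and {p8}.
No further refinement is possible. Final partition (5 blocks): {p3,p6} | {p1} | {p4,p7} | {p5} | {p8}.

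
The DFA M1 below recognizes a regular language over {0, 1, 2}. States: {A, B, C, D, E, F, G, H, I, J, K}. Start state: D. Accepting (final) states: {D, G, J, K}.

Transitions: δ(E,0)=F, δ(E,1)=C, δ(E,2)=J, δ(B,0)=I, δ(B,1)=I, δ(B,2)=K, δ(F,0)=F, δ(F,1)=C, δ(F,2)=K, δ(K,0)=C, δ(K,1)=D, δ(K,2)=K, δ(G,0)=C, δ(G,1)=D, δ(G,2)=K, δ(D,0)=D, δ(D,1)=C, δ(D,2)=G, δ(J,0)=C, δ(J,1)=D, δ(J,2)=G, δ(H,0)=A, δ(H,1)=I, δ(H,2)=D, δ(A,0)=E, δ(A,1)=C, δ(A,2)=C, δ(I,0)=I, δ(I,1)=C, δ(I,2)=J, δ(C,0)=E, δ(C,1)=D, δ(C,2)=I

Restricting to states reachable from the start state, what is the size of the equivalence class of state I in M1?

First remove the unreachable states {A,B,H}; 8 states remain.
Initial partition by acceptance: {D,G,J,K} | {C,E,F,I}.
Refine {D,G,J,K} on symbol 0: members go to different blocks, giving {G,J,K} and {D}.
Split {C,E,F,I} by δ(·,1) → {E,F,I} and {C}.
The partition is now stable with 4 blocks: {G,J,K} | {E,F,I} | {D} | {C}.
The equivalence class containing I is {E,F,I}, of size 3.

3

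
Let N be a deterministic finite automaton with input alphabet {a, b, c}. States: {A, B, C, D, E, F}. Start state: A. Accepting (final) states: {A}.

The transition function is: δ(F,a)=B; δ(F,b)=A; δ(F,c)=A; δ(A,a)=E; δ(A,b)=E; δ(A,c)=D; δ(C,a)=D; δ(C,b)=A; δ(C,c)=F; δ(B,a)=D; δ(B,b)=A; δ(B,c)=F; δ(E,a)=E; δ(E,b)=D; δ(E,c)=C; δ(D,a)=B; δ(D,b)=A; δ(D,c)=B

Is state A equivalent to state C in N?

No

All states are reachable from the start state.
Initial partition by acceptance: {A} | {B,C,D,E,F}.
Split {B,C,D,E,F} by δ(·,b) → {B,C,D,F} and {E}.
On input c, block {B,C,D,F} splits into {B,C,D} and {F}.
On input c, block {B,C,D} splits into {B,C} and {D}.
Stable partition: {A} | {B,C} | {E} | {F} | {D} — 5 equivalence classes.
A and C end up in different blocks, so they are distinguishable. For instance, the string 'ε' is accepted from only A.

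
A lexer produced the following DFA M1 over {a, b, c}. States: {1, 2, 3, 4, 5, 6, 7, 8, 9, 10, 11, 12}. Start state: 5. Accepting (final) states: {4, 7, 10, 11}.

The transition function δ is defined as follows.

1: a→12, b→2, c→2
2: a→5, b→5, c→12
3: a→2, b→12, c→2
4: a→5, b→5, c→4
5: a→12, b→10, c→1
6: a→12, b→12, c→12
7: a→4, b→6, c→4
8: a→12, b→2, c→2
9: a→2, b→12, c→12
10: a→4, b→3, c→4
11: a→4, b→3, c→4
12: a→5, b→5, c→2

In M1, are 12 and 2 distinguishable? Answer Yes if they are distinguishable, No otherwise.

No

Reachable states from the start: {1,2,3,4,5,10,12}. Unreachable: {6,7,8,9,11} — drop them.
P0 = {4,10} | {1,2,3,5,12}.
Split {4,10} by δ(·,a) → {4} and {10}.
Refine {1,2,3,5,12} on symbol b: members go to different blocks, giving {1,2,3,12} and {5}.
Split {1,2,3,12} by δ(·,a) → {1,3} and {2,12}.
Stable partition: {4} | {1,3} | {10} | {5} | {2,12} — 5 equivalence classes.
12 and 2 lie in the same block of the stable partition, so they are equivalent — no string distinguishes them.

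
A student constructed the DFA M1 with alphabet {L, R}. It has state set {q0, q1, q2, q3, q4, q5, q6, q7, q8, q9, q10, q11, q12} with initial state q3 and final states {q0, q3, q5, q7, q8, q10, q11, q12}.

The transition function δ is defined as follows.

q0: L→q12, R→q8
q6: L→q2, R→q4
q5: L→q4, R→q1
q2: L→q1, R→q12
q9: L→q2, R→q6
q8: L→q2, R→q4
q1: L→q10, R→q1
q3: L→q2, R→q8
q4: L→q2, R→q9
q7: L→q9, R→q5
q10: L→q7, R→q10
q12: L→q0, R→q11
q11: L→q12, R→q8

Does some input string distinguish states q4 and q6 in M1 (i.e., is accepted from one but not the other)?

No

Every state is reachable, so we keep all 13.
P0 = {q0,q3,q5,q7,q8,q10,q11,q12} | {q1,q2,q4,q6,q9}.
Refine {q0,q3,q5,q7,q8,q10,q11,q12} on symbol L: members go to different blocks, giving {q0,q10,q11,q12} and {q3,q5,q7,q8}.
On input L, block {q0,q10,q11,q12} splits into {q0,q11,q12} and {q10}.
Split {q0,q11,q12} by δ(·,R) → {q0,q11} and {q12}.
Split {q1,q2,q4,q6,q9} by δ(·,L) → {q2,q4,q6,q9} and {q1}.
Split {q2,q4,q6,q9} by δ(·,L) → {q4,q6,q9} and {q2}.
Split {q3,q5,q7,q8} by δ(·,L) → {q3,q8} and {q5,q7}.
Split {q3,q8} by δ(·,R) → {q3} and {q8}.
Refine {q5,q7} on symbol R: members go to different blocks, giving {q5} and {q7}.
Stable partition: {q0,q11} | {q4,q6,q9} | {q3} | {q10} | {q12} | {q1} | {q2} | {q5} | {q8} | {q7} — 10 equivalence classes.
q4 and q6 lie in the same block of the stable partition, so they are equivalent — no string distinguishes them.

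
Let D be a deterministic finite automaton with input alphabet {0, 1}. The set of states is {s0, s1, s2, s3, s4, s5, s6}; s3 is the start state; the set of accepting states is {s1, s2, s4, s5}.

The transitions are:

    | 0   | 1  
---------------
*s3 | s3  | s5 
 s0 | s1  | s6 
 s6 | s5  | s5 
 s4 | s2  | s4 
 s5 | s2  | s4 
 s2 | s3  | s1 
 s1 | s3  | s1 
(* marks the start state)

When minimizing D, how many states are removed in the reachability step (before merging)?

2

BFS from s3 reaches {s1, s2, s3, s4, s5}; the 2 state(s) s0, s6 are never visited.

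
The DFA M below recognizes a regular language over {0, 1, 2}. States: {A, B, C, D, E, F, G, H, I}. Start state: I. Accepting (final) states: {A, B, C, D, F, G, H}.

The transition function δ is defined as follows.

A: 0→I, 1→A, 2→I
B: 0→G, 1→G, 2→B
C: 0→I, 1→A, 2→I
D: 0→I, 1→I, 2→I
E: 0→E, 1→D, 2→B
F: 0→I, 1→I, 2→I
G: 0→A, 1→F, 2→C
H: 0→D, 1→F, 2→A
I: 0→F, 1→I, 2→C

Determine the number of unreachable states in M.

BFS from I reaches {A, C, F, I}; the 5 state(s) B, D, E, G, H are never visited.

5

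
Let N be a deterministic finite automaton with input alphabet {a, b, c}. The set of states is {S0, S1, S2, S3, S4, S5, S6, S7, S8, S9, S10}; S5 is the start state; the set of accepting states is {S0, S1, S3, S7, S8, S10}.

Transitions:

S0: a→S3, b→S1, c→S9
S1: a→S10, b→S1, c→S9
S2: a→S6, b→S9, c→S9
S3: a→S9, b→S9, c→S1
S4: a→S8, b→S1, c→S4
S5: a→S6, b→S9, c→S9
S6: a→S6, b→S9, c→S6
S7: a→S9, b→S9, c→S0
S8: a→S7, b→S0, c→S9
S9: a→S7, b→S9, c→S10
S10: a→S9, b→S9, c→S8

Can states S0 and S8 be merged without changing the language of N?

Yes

States {S2,S4} cannot be reached from the start state, so discard them.
Initial partition by acceptance: {S0,S1,S3,S7,S8,S10} | {S5,S6,S9}.
On input a, block {S0,S1,S3,S7,S8,S10} splits into {S0,S1,S8} and {S3,S7,S10}.
Split {S5,S6,S9} by δ(·,a) → {S5,S6} and {S9}.
On input c, block {S5,S6} splits into {S5} and {S6}.
Stable partition: {S0,S1,S8} | {S5} | {S3,S7,S10} | {S9} | {S6} — 5 equivalence classes.
S0 and S8 lie in the same block of the stable partition, so they are equivalent — no string distinguishes them.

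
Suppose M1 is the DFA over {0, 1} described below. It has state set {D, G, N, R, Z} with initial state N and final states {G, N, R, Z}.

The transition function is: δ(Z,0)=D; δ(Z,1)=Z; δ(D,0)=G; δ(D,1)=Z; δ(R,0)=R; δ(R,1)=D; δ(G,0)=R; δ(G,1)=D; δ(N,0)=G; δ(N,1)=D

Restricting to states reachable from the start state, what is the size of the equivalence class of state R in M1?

All states are reachable from the start state.
Initial partition by acceptance: {G,N,R,Z} | {D}.
On input 0, block {G,N,R,Z} splits into {G,N,R} and {Z}.
Stable partition: {G,N,R} | {D} | {Z} — 3 equivalence classes.
The equivalence class containing R is {G,N,R}, of size 3.

3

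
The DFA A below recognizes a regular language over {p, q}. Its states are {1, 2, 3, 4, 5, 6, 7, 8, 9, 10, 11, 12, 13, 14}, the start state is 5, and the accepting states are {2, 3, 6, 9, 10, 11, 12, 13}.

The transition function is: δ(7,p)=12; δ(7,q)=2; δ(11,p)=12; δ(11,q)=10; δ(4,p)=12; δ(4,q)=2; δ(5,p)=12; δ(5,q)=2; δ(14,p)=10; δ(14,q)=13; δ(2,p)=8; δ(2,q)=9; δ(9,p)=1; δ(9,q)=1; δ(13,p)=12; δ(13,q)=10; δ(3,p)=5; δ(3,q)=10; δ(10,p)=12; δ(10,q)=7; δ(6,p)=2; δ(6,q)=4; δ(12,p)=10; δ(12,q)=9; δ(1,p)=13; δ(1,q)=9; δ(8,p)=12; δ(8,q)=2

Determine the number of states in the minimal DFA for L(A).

7

States {3,4,6,11,14} cannot be reached from the start state, so discard them.
P0 = {2,9,10,12,13} | {1,5,7,8}.
Refine {2,9,10,12,13} on symbol p: members go to different blocks, giving {10,12,13} and {2,9}.
Split {10,12,13} by δ(·,q) → {10} and {12} and {13}.
On input p, block {1,5,7,8} splits into {5,7,8} and {1}.
Refine {2,9} on symbol p: members go to different blocks, giving {2} and {9}.
Stable partition: {10} | {5,7,8} | {2} | {12} | {13} | {1} | {9} — 7 equivalence classes.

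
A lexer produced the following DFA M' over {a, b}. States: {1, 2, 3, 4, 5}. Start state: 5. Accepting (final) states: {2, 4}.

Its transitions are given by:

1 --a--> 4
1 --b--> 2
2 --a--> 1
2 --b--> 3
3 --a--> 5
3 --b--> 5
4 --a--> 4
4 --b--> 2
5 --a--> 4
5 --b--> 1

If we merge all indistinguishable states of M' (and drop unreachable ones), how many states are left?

5

Every state is reachable, so we keep all 5.
P0 = {2,4} | {1,3,5}.
Refine {2,4} on symbol a: members go to different blocks, giving {2} and {4}.
On input a, block {1,3,5} splits into {1,5} and {3}.
Refine {1,5} on symbol b: members go to different blocks, giving {1} and {5}.
Stable partition: {2} | {1} | {4} | {3} | {5} — 5 equivalence classes.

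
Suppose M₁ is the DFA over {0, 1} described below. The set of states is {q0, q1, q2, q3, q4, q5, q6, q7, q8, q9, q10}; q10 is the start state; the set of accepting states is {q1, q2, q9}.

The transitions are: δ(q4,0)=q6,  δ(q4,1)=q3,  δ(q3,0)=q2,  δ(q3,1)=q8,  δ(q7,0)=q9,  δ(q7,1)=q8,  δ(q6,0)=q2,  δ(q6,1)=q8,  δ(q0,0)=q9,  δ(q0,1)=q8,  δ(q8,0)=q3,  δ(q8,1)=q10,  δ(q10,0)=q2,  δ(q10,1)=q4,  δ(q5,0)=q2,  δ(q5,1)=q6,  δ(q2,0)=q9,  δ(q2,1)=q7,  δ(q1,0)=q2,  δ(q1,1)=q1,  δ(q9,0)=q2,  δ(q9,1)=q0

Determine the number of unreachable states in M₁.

2

No path from q10 leads to q1, q5; the other 9 states are all reachable.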